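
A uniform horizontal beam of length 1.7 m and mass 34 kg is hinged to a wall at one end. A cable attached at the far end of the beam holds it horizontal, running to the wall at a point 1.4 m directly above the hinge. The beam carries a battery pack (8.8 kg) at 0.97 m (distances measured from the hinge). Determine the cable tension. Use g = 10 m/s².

Take moments about the hinge.
Beam weight: 34 × 10 = 340 N down at 0.85 m → arm 0.85 m, τ = 340 × 0.85 = 289 N·m clockwise.
Battery pack: 8.8 × 10 = 88 N down at 0.97 m → arm 0.97 m, τ = 88 × 0.97 = 85.36 N·m clockwise.
Total clockwise load moment = 374.4 N·m.
The cable tension T acts at 1.7 m; only its component perpendicular to the beam, T sinθ, produces torque. sinθ = h/√(h²+d²) = 1.4/√(1.4²+1.7²) = 0.6357.
For rotational equilibrium, T × 1.7 × 0.6357 = 374.4, so T = 374.4 / 1.081 = 346 N.

T ≈ 346 N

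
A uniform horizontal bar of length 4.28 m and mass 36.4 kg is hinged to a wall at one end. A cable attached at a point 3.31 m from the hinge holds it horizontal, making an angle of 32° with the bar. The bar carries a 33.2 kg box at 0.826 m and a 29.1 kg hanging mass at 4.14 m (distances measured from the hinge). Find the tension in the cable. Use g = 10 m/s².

T ≈ 1290 N

Take moments about the hinge.
Beam weight: 36.4 × 10 = 364 N down at 2.14 m → arm 2.14 m, τ = 364 × 2.14 = 779 N·m clockwise.
Box: 33.2 × 10 = 332 N down at 0.826 m → arm 0.826 m, τ = 332 × 0.826 = 274.2 N·m clockwise.
Hanging mass: 29.1 × 10 = 291 N down at 4.14 m → arm 4.14 m, τ = 291 × 4.14 = 1205 N·m clockwise.
Total clockwise load moment = 2258 N·m.
The cable tension T acts at 3.31 m; only its component perpendicular to the bar, T sinθ, produces torque. sin 32° = 0.5299.
For rotational equilibrium, T × 3.31 × 0.5299 = 2258, so T = 2258 / 1.754 = 1290 N.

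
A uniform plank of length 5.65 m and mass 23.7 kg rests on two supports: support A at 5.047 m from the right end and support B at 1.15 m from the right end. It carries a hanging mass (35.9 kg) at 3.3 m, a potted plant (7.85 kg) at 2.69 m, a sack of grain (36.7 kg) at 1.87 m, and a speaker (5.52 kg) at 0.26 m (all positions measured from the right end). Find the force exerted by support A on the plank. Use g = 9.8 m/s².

R_A ≈ 378 N

Sum moments about support B (its reaction then has zero moment arm).
Beam weight: 23.7 × 9.8 = 232.3 N down at 2.825 m → arm 1.675 m, τ = 232.3 × 1.675 = 389.1 N·m counterclockwise.
Hanging mass: 35.9 × 9.8 = 351.8 N down at 3.3 m → arm 2.15 m, τ = 351.8 × 2.15 = 756.4 N·m counterclockwise.
Potted plant: 7.85 × 9.8 = 76.93 N down at 2.69 m → arm 1.54 m, τ = 76.93 × 1.54 = 118.5 N·m counterclockwise.
Sack of grain: 36.7 × 9.8 = 359.7 N down at 1.87 m → arm 0.72 m, τ = 359.7 × 0.72 = 259 N·m counterclockwise.
Speaker: 5.52 × 9.8 = 54.1 N down at 0.26 m → arm 0.89 m, τ = 54.1 × 0.89 = 48.15 N·m clockwise.
Net load moment about support B = 1475 N·m counterclockwise.
Reaction R at support A is upward at 5.047 m, arm 3.897 m → moment R × 3.897 clockwise.
Setting net torque to zero: R × 3.897 = 1475 → R = 378 N.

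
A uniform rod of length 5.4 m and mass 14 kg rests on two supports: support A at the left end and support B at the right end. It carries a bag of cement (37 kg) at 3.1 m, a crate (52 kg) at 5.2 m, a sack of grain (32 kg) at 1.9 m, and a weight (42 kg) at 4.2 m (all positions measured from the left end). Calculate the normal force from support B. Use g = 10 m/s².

Sum moments about support A (its reaction then has zero moment arm).
Beam weight: 14 × 10 = 140 N down at 2.7 m → arm 2.7 m, τ = 140 × 2.7 = 378 N·m clockwise.
Bag of cement: 37 × 10 = 370 N down at 3.1 m → arm 3.1 m, τ = 370 × 3.1 = 1147 N·m clockwise.
Crate: 52 × 10 = 520 N down at 5.2 m → arm 5.2 m, τ = 520 × 5.2 = 2704 N·m clockwise.
Sack of grain: 32 × 10 = 320 N down at 1.9 m → arm 1.9 m, τ = 320 × 1.9 = 608 N·m clockwise.
Weight: 42 × 10 = 420 N down at 4.2 m → arm 4.2 m, τ = 420 × 4.2 = 1764 N·m clockwise.
Net load moment about support A = 6601 N·m clockwise.
Reaction R at support B is upward at 5.4 m, arm 5.4 m → moment R × 5.4 counterclockwise.
Στ = 0 ⇒ R × 5.4 = 6601 ⇒ R = 1220 N.

R_B ≈ 1220 N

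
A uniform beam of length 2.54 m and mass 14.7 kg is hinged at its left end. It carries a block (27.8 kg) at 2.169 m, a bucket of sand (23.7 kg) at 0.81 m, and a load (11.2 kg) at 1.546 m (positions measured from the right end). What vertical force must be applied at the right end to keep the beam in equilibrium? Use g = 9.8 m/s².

F ≈ 313 N

Sum moments about the left end (the unknown pivot reaction has zero arm there).
Beam weight: 14.7 × 9.8 = 144.1 N down at 1.27 m → arm 1.27 m, τ = 144.1 × 1.27 = 183 N·m clockwise.
Block: 27.8 × 9.8 = 272.4 N down at 2.169 m → arm 0.371 m, τ = 272.4 × 0.371 = 101.1 N·m clockwise.
Bucket of sand: 23.7 × 9.8 = 232.3 N down at 0.81 m → arm 1.73 m, τ = 232.3 × 1.73 = 401.9 N·m clockwise.
Load: 11.2 × 9.8 = 109.8 N down at 1.546 m → arm 0.994 m, τ = 109.8 × 0.994 = 109.1 N·m clockwise.
Net moment of the loads = 795.1 N·m clockwise.
The upward force F acts at the right end, arm 2.54 m, giving F × 2.54 counterclockwise.
Στ = 0 ⇒ F × 2.54 = 795.1 ⇒ F = 795.1 / 2.54 = 313 N.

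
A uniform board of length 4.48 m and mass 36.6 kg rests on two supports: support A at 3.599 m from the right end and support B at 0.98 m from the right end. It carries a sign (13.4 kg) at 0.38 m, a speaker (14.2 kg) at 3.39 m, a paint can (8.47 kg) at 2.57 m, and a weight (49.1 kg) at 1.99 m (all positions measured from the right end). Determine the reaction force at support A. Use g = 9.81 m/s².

R_A ≈ 507 N

Choose support B as the axis so its reaction then has zero moment arm.
Beam weight: 36.6 × 9.81 = 359 N down at 2.24 m → arm 1.26 m, τ = 359 × 1.26 = 452.3 N·m counterclockwise.
Sign: 13.4 × 9.81 = 131.5 N down at 0.38 m → arm 0.6 m, τ = 131.5 × 0.6 = 78.9 N·m clockwise.
Speaker: 14.2 × 9.81 = 139.3 N down at 3.39 m → arm 2.41 m, τ = 139.3 × 2.41 = 335.7 N·m counterclockwise.
Paint can: 8.47 × 9.81 = 83.09 N down at 2.57 m → arm 1.59 m, τ = 83.09 × 1.59 = 132.1 N·m counterclockwise.
Weight: 49.1 × 9.81 = 481.7 N down at 1.99 m → arm 1.01 m, τ = 481.7 × 1.01 = 486.5 N·m counterclockwise.
Net load moment about support B = 1328 N·m counterclockwise.
Reaction R at support A is upward at 3.599 m, arm 2.619 m → moment R × 2.619 clockwise.
Στ = 0 ⇒ R × 2.619 = 1328 ⇒ R = 507 N.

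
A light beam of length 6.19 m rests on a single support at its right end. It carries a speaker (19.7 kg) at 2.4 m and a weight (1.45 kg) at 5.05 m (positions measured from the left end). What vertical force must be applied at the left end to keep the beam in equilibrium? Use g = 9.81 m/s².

F ≈ 121 N

Choose the right end as the axis so the unknown pivot reaction has zero arm there.
Speaker: 19.7 × 9.81 = 193.3 N down at 2.4 m → arm 3.79 m, τ = 193.3 × 3.79 = 732.6 N·m counterclockwise.
Weight: 1.45 × 9.81 = 14.22 N down at 5.05 m → arm 1.14 m, τ = 14.22 × 1.14 = 16.21 N·m counterclockwise.
Net moment of the loads = 748.8 N·m counterclockwise.
The upward force F acts at the left end, arm 6.19 m, giving F × 6.19 clockwise.
Setting net torque to zero: F × 6.19 = 748.8 → F = 748.8 / 6.19 = 121 N.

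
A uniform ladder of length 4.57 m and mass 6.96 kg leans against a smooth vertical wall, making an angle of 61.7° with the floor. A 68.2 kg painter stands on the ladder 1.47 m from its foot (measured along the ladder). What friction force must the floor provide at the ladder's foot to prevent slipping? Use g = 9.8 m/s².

f ≈ 134 N

Take moments about the foot of the ladder.
Ladder weight 6.96×9.8 = 68.21 N acts at 2.285 m along the ladder; its horizontal arm is 2.285·cos61.7° = 1.083 m → τ = 73.87 N·m clockwise.
Painter: 68.2×9.8 = 668.4 N at 1.47 m → arm 0.6969 m → τ = 465.8 N·m clockwise.
Wall normal N acts horizontally at the top; its moment arm is the height L sinθ = 4.57·sin61.7° = 4.024 m, counterclockwise.
For rotational equilibrium, N × 4.024 = 539.7, so N = 134 N.
ΣFx = 0: friction at the foot balances the wall's push, so f = N_wall = 134 N.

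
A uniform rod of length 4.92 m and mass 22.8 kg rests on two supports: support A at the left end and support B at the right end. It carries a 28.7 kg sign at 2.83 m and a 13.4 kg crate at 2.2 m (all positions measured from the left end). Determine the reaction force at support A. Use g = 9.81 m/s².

About support B:
Beam weight: 22.8 × 9.81 = 223.7 N down at 2.46 m → arm 2.46 m, τ = 223.7 × 2.46 = 550.3 N·m counterclockwise.
Sign: 28.7 × 9.81 = 281.5 N down at 2.83 m → arm 2.09 m, τ = 281.5 × 2.09 = 588.3 N·m counterclockwise.
Crate: 13.4 × 9.81 = 131.5 N down at 2.2 m → arm 2.72 m, τ = 131.5 × 2.72 = 357.7 N·m counterclockwise.
Net load moment about support B = 1496 N·m counterclockwise.
Reaction R at support A is upward at 0 m, arm 4.92 m → moment R × 4.92 clockwise.
Balancing moments: R × 4.92 = 1496, giving R = 304 N.

R_A ≈ 304 N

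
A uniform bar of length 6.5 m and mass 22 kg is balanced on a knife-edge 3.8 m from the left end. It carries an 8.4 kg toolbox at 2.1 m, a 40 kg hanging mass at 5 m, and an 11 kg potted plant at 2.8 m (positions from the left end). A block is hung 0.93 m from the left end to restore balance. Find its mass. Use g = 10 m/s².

m ≈ 3.7 kg

Choose the knife-edge (at 3.8 m from the left end) as the axis so the support reaction has zero arm there.
Beam weight: 22 × 10 = 220 N down at 3.25 m → arm 0.55 m, τ = 220 × 0.55 = 121 N·m counterclockwise.
Toolbox: 8.4 × 10 = 84 N down at 2.1 m → arm 1.7 m, τ = 84 × 1.7 = 142.8 N·m counterclockwise.
Hanging mass: 40 × 10 = 400 N down at 5 m → arm 1.2 m, τ = 400 × 1.2 = 480 N·m clockwise.
Potted plant: 11 × 10 = 110 N down at 2.8 m → arm 1 m, τ = 110 × 1 = 110 N·m counterclockwise.
Net moment of known loads = 106.2 N·m clockwise.
An unknown mass m at 0.93 m has arm 2.87 m; its moment is m·g·2.87 counterclockwise.
Setting net torque to zero: m × 10 × 2.87 = 106.2 → m = 106.2 / (10 × 2.87) = 3.7 kg.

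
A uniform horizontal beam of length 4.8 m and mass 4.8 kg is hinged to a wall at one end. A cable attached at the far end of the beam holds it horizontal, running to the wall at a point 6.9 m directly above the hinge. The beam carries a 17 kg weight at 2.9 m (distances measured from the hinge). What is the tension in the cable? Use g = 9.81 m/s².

Sum moments about the hinge (the unknown hinge reaction has zero arm there).
Beam weight: 4.8 × 9.81 = 47.09 N down at 2.4 m → arm 2.4 m, τ = 47.09 × 2.4 = 113 N·m clockwise.
Weight: 17 × 9.81 = 166.8 N down at 2.9 m → arm 2.9 m, τ = 166.8 × 2.9 = 483.7 N·m clockwise.
Total clockwise load moment = 596.7 N·m.
The cable tension T acts at 4.8 m; only its component perpendicular to the beam, T sinθ, produces torque. sinθ = h/√(h²+d²) = 6.9/√(6.9²+4.8²) = 0.8209.
Setting net torque to zero: T × 4.8 × 0.8209 = 596.7 → T = 596.7 / 3.94 = 151 N.

T ≈ 151 N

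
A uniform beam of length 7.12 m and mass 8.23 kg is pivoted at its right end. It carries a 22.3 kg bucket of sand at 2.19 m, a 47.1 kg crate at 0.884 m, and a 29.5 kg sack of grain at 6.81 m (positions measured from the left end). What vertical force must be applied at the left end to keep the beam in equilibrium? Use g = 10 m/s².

Choose the right end as the axis so the unknown pivot reaction has zero arm there.
Beam weight: 8.23 × 10 = 82.3 N down at 3.56 m → arm 3.56 m, τ = 82.3 × 3.56 = 293 N·m counterclockwise.
Bucket of sand: 22.3 × 10 = 223 N down at 2.19 m → arm 4.93 m, τ = 223 × 4.93 = 1099 N·m counterclockwise.
Crate: 47.1 × 10 = 471 N down at 0.884 m → arm 6.236 m, τ = 471 × 6.236 = 2937 N·m counterclockwise.
Sack of grain: 29.5 × 10 = 295 N down at 6.81 m → arm 0.31 m, τ = 295 × 0.31 = 91.45 N·m counterclockwise.
Net moment of the loads = 4420 N·m counterclockwise.
The upward force F acts at the left end, arm 7.12 m, giving F × 7.12 clockwise.
Στ = 0 ⇒ F × 7.12 = 4420 ⇒ F = 4420 / 7.12 = 621 N.

F ≈ 621 N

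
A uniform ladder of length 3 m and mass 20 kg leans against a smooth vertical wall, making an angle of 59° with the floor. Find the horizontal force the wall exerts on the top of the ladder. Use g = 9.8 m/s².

About the foot of the ladder:
Ladder weight 20×9.8 = 196 N acts at 1.5 m along the ladder; its horizontal arm is 1.5·cos59° = 0.7726 m → τ = 151.4 N·m clockwise.
Wall normal N acts horizontally at the top; its moment arm is the height L sinθ = 3·sin59° = 2.572 m, counterclockwise.
For rotational equilibrium, N × 2.572 = 151.4, so N = 58.9 N.

N_wall ≈ 58.9 N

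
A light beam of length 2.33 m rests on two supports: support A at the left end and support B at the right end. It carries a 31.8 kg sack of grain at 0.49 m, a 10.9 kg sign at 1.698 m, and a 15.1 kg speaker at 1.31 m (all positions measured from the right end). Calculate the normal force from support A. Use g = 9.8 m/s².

R_A ≈ 227 N

About support B:
Sack of grain: 31.8 × 9.8 = 311.6 N down at 0.49 m → arm 0.49 m, τ = 311.6 × 0.49 = 152.7 N·m counterclockwise.
Sign: 10.9 × 9.8 = 106.8 N down at 1.698 m → arm 1.698 m, τ = 106.8 × 1.698 = 181.3 N·m counterclockwise.
Speaker: 15.1 × 9.8 = 148 N down at 1.31 m → arm 1.31 m, τ = 148 × 1.31 = 193.9 N·m counterclockwise.
Net load moment about support B = 527.9 N·m counterclockwise.
Reaction R at support A is upward at 2.33 m, arm 2.33 m → moment R × 2.33 clockwise.
Setting net torque to zero: R × 2.33 = 527.9 → R = 227 N.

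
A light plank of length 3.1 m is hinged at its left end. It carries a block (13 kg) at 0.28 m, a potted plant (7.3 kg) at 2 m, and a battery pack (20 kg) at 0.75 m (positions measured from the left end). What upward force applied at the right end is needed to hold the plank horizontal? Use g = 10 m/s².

Choose the left end as the axis so the unknown pivot reaction has zero arm there.
Block: 13 × 10 = 130 N down at 0.28 m → arm 0.28 m, τ = 130 × 0.28 = 36.4 N·m clockwise.
Potted plant: 7.3 × 10 = 73 N down at 2 m → arm 2 m, τ = 73 × 2 = 146 N·m clockwise.
Battery pack: 20 × 10 = 200 N down at 0.75 m → arm 0.75 m, τ = 200 × 0.75 = 150 N·m clockwise.
Net moment of the loads = 332.4 N·m clockwise.
The upward force F acts at the right end, arm 3.1 m, giving F × 3.1 counterclockwise.
Στ = 0 ⇒ F × 3.1 = 332.4 ⇒ F = 332.4 / 3.1 = 107 N.

F ≈ 107 N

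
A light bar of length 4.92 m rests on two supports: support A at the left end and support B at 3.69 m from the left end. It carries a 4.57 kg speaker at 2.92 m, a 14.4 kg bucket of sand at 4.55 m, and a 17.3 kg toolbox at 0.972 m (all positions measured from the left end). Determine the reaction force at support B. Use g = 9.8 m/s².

R_B ≈ 254 N

Taking torques about support A:
Speaker: 4.57 × 9.8 = 44.79 N down at 2.92 m → arm 2.92 m, τ = 44.79 × 2.92 = 130.8 N·m clockwise.
Bucket of sand: 14.4 × 9.8 = 141.1 N down at 4.55 m → arm 4.55 m, τ = 141.1 × 4.55 = 642 N·m clockwise.
Toolbox: 17.3 × 9.8 = 169.5 N down at 0.972 m → arm 0.972 m, τ = 169.5 × 0.972 = 164.8 N·m clockwise.
Net load moment about support A = 937.6 N·m clockwise.
Reaction R at support B is upward at 3.69 m, arm 3.69 m → moment R × 3.69 counterclockwise.
Στ = 0 ⇒ R × 3.69 = 937.6 ⇒ R = 254 N.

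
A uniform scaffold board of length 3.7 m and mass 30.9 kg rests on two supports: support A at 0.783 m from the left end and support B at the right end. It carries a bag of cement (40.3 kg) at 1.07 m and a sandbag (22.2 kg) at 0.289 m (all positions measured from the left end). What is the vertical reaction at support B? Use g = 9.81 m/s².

R_B ≈ 113 N

Choose support A as the axis so its reaction then has zero moment arm.
Beam weight: 30.9 × 9.81 = 303.1 N down at 1.85 m → arm 1.067 m, τ = 303.1 × 1.067 = 323.4 N·m clockwise.
Bag of cement: 40.3 × 9.81 = 395.3 N down at 1.07 m → arm 0.287 m, τ = 395.3 × 0.287 = 113.5 N·m clockwise.
Sandbag: 22.2 × 9.81 = 217.8 N down at 0.289 m → arm 0.494 m, τ = 217.8 × 0.494 = 107.6 N·m counterclockwise.
Net load moment about support A = 329.3 N·m clockwise.
Reaction R at support B is upward at 3.7 m, arm 2.917 m → moment R × 2.917 counterclockwise.
Balancing moments: R × 2.917 = 329.3, giving R = 113 N.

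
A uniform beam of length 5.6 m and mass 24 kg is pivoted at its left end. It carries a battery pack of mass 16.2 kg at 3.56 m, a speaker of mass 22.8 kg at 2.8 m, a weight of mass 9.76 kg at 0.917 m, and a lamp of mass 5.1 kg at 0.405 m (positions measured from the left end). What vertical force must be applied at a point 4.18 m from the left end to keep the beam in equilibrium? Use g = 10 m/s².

F ≈ 478 N

Take moments about the left end.
Beam weight: 24 × 10 = 240 N down at 2.8 m → arm 2.8 m, τ = 240 × 2.8 = 672 N·m clockwise.
Battery pack: 16.2 × 10 = 162 N down at 3.56 m → arm 3.56 m, τ = 162 × 3.56 = 576.7 N·m clockwise.
Speaker: 22.8 × 10 = 228 N down at 2.8 m → arm 2.8 m, τ = 228 × 2.8 = 638.4 N·m clockwise.
Weight: 9.76 × 10 = 97.6 N down at 0.917 m → arm 0.917 m, τ = 97.6 × 0.917 = 89.5 N·m clockwise.
Lamp: 5.1 × 10 = 51 N down at 0.405 m → arm 0.405 m, τ = 51 × 0.405 = 20.66 N·m clockwise.
Net moment of the loads = 1997 N·m clockwise.
The upward force F acts at a point 4.18 m from the left end, arm 4.18 m, giving F × 4.18 counterclockwise.
For rotational equilibrium, F × 4.18 = 1997, so F = 1997 / 4.18 = 478 N.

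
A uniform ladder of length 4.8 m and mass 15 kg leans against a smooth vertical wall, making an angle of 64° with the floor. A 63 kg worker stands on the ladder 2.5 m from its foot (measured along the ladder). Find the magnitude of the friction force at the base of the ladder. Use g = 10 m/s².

f ≈ 197 N

Choose the foot of the ladder as the axis so the floor normal and friction both act there and drop out.
Ladder weight 15×10 = 150 N acts at 2.4 m along the ladder; its horizontal arm is 2.4·cos64° = 1.052 m → τ = 157.8 N·m clockwise.
Worker: 63×10 = 630 N at 2.5 m → arm 1.096 m → τ = 690.5 N·m clockwise.
Wall normal N acts horizontally at the top; its moment arm is the height L sinθ = 4.8·sin64° = 4.314 m, counterclockwise.
Στ = 0 ⇒ N × 4.314 = 848.3 ⇒ N = 197 N.
ΣFx = 0: friction at the foot balances the wall's push, so f = N_wall = 197 N.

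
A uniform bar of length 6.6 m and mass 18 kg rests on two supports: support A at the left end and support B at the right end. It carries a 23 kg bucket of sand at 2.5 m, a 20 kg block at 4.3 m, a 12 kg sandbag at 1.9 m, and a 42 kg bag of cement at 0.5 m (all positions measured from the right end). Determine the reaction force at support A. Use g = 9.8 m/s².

Take moments about support B.
Beam weight: 18 × 9.8 = 176.4 N down at 3.3 m → arm 3.3 m, τ = 176.4 × 3.3 = 582.1 N·m counterclockwise.
Bucket of sand: 23 × 9.8 = 225.4 N down at 2.5 m → arm 2.5 m, τ = 225.4 × 2.5 = 563.5 N·m counterclockwise.
Block: 20 × 9.8 = 196 N down at 4.3 m → arm 4.3 m, τ = 196 × 4.3 = 842.8 N·m counterclockwise.
Sandbag: 12 × 9.8 = 117.6 N down at 1.9 m → arm 1.9 m, τ = 117.6 × 1.9 = 223.4 N·m counterclockwise.
Bag of cement: 42 × 9.8 = 411.6 N down at 0.5 m → arm 0.5 m, τ = 411.6 × 0.5 = 205.8 N·m counterclockwise.
Net load moment about support B = 2418 N·m counterclockwise.
Reaction R at support A is upward at 6.6 m, arm 6.6 m → moment R × 6.6 clockwise.
Setting net torque to zero: R × 6.6 = 2418 → R = 366 N.

R_A ≈ 366 N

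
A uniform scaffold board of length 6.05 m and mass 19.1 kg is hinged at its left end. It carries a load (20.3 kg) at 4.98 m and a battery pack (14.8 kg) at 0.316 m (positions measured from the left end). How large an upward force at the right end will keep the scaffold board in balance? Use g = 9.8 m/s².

About the left end:
Beam weight: 19.1 × 9.8 = 187.2 N down at 3.025 m → arm 3.025 m, τ = 187.2 × 3.025 = 566.3 N·m clockwise.
Load: 20.3 × 9.8 = 198.9 N down at 4.98 m → arm 4.98 m, τ = 198.9 × 4.98 = 990.5 N·m clockwise.
Battery pack: 14.8 × 9.8 = 145 N down at 0.316 m → arm 0.316 m, τ = 145 × 0.316 = 45.82 N·m clockwise.
Net moment of the loads = 1603 N·m clockwise.
The upward force F acts at the right end, arm 6.05 m, giving F × 6.05 counterclockwise.
Setting net torque to zero: F × 6.05 = 1603 → F = 1603 / 6.05 = 265 N.

F ≈ 265 N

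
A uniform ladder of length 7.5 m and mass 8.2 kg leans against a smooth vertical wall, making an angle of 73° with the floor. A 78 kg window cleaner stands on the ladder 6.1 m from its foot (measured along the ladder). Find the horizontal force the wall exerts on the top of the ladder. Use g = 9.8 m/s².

N_wall ≈ 202 N

Choose the foot of the ladder as the axis so the floor normal and friction both act there and drop out.
Ladder weight 8.2×9.8 = 80.36 N acts at 3.75 m along the ladder; its horizontal arm is 3.75·cos73° = 1.096 m → τ = 88.07 N·m clockwise.
Window cleaner: 78×9.8 = 764.4 N at 6.1 m → arm 1.783 m → τ = 1363 N·m clockwise.
Wall normal N acts horizontally at the top; its moment arm is the height L sinθ = 7.5·sin73° = 7.172 m, counterclockwise.
Στ = 0 ⇒ N × 7.172 = 1451 ⇒ N = 202 N.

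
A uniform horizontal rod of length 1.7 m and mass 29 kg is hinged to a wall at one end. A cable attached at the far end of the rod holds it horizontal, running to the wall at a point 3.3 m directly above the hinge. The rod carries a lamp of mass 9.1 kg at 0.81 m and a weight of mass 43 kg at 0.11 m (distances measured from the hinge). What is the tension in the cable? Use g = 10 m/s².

Sum moments about the hinge (the unknown hinge reaction has zero arm there).
Beam weight: 29 × 10 = 290 N down at 0.85 m → arm 0.85 m, τ = 290 × 0.85 = 246.5 N·m clockwise.
Lamp: 9.1 × 10 = 91 N down at 0.81 m → arm 0.81 m, τ = 91 × 0.81 = 73.71 N·m clockwise.
Weight: 43 × 10 = 430 N down at 0.11 m → arm 0.11 m, τ = 430 × 0.11 = 47.3 N·m clockwise.
Total clockwise load moment = 367.5 N·m.
The cable tension T acts at 1.7 m; only its component perpendicular to the rod, T sinθ, produces torque. sinθ = h/√(h²+d²) = 3.3/√(3.3²+1.7²) = 0.889.
Balancing moments: T × 1.7 × 0.889 = 367.5, giving T = 367.5 / 1.511 = 243 N.

T ≈ 243 N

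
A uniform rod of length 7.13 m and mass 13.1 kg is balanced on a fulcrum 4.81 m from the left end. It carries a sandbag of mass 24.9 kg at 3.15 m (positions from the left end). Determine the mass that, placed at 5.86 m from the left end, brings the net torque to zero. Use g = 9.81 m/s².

About the fulcrum (at 4.81 m from the left end):
Beam weight: 13.1 × 9.81 = 128.5 N down at 3.565 m → arm 1.245 m, τ = 128.5 × 1.245 = 160 N·m counterclockwise.
Sandbag: 24.9 × 9.81 = 244.3 N down at 3.15 m → arm 1.66 m, τ = 244.3 × 1.66 = 405.5 N·m counterclockwise.
Net moment of known loads = 565.5 N·m counterclockwise.
An unknown mass m at 5.86 m has arm 1.05 m; its moment is m·g·1.05 clockwise.
Setting net torque to zero: m × 9.81 × 1.05 = 565.5 → m = 565.5 / (9.81 × 1.05) = 54.9 kg.

m ≈ 54.9 kg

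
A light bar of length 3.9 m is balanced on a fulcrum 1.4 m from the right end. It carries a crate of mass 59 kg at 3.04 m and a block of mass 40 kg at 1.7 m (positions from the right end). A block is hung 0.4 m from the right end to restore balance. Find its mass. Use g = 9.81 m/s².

About the fulcrum (at 1.4 m from the right end):
Crate: 59 × 9.81 = 578.8 N down at 3.04 m → arm 1.64 m, τ = 578.8 × 1.64 = 949.2 N·m counterclockwise.
Block: 40 × 9.81 = 392.4 N down at 1.7 m → arm 0.3 m, τ = 392.4 × 0.3 = 117.7 N·m counterclockwise.
Net moment of known loads = 1067 N·m counterclockwise.
An unknown mass m at 0.4 m has arm 1 m; its moment is m·g·1 clockwise.
Balancing moments: m × 9.81 × 1 = 1067, giving m = 1067 / (9.81 × 1) = 109 kg.

m ≈ 109 kg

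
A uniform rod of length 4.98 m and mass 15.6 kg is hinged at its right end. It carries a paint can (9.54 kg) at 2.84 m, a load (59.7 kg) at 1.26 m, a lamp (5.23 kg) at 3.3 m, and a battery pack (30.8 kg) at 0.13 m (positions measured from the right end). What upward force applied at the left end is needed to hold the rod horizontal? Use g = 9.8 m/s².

F ≈ 320 N

About the right end:
Beam weight: 15.6 × 9.8 = 152.9 N down at 2.49 m → arm 2.49 m, τ = 152.9 × 2.49 = 380.7 N·m counterclockwise.
Paint can: 9.54 × 9.8 = 93.49 N down at 2.84 m → arm 2.84 m, τ = 93.49 × 2.84 = 265.5 N·m counterclockwise.
Load: 59.7 × 9.8 = 585.1 N down at 1.26 m → arm 1.26 m, τ = 585.1 × 1.26 = 737.2 N·m counterclockwise.
Lamp: 5.23 × 9.8 = 51.25 N down at 3.3 m → arm 3.3 m, τ = 51.25 × 3.3 = 169.1 N·m counterclockwise.
Battery pack: 30.8 × 9.8 = 301.8 N down at 0.13 m → arm 0.13 m, τ = 301.8 × 0.13 = 39.23 N·m counterclockwise.
Net moment of the loads = 1592 N·m counterclockwise.
The upward force F acts at the left end, arm 4.98 m, giving F × 4.98 clockwise.
Στ = 0 ⇒ F × 4.98 = 1592 ⇒ F = 1592 / 4.98 = 320 N.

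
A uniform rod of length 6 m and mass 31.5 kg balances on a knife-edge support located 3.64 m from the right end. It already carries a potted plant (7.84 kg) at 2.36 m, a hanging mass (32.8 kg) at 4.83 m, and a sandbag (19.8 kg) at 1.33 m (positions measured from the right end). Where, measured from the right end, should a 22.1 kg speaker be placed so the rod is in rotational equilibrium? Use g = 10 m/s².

x ≈ 5.31 m from the right end

Choose the knife-edge support (at 3.64 m from the right end) as the axis so the support reaction has zero arm there.
Beam weight: 31.5 × 10 = 315 N down at 3 m → arm 0.64 m, τ = 315 × 0.64 = 201.6 N·m clockwise.
Potted plant: 7.84 × 10 = 78.4 N down at 2.36 m → arm 1.28 m, τ = 78.4 × 1.28 = 100.4 N·m clockwise.
Hanging mass: 32.8 × 10 = 328 N down at 4.83 m → arm 1.19 m, τ = 328 × 1.19 = 390.3 N·m counterclockwise.
Sandbag: 19.8 × 10 = 198 N down at 1.33 m → arm 2.31 m, τ = 198 × 2.31 = 457.4 N·m clockwise.
Net moment of existing loads = 369.1 N·m clockwise.
The speaker weighs 22.1 × 10 = 221 N and must supply an equal counterclockwise moment, so its lever arm about the knife-edge support is 369.1 / 221 = 1.67 m.
That puts it at 3.64 + 1.67 = 5.31 m from the right end.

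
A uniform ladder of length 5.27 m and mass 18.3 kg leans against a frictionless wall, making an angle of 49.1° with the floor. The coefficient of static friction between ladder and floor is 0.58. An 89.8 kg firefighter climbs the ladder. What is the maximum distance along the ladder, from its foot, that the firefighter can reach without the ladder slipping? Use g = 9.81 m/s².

Taking torques about the foot of the ladder:
Ladder weight 18.3×9.81 = 179.5 N acts at 2.635 m along the ladder; its horizontal arm is 2.635·cos49.1° = 1.725 m → τ = 309.6 N·m clockwise.
Firefighter weight 89.8×9.81 = 880.9 N at distance d → arm d·cos49.1° → τ = 880.9·d·0.6547 clockwise.
Wall normal N at the top has arm L sinθ = 3.983 m counterclockwise, so Στ = 0 gives N·3.983 = 309.6 + 576.7·d.
ΣFy = 0 ⇒ N_floor = 1060 N, so the maximum friction is μ_s·N_floor = 0.58×1060 = 614.8 N. ΣFx = 0 ⇒ N_wall = f, so at the slipping point N = 614.8 N.
Substituting: 614.8×3.983 = 309.6 + 576.7·d ⇒ d = (2449 − 309.6) / 576.7 = 3.71 m.

d ≈ 3.71 m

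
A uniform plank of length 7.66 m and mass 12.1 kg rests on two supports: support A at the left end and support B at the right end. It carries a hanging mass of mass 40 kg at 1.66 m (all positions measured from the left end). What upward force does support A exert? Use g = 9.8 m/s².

Choose support B as the axis so its reaction then has zero moment arm.
Beam weight: 12.1 × 9.8 = 118.6 N down at 3.83 m → arm 3.83 m, τ = 118.6 × 3.83 = 454.2 N·m counterclockwise.
Hanging mass: 40 × 9.8 = 392 N down at 1.66 m → arm 6 m, τ = 392 × 6 = 2352 N·m counterclockwise.
Net load moment about support B = 2806 N·m counterclockwise.
Reaction R at support A is upward at 0 m, arm 7.66 m → moment R × 7.66 clockwise.
Στ = 0 ⇒ R × 7.66 = 2806 ⇒ R = 366 N.

R_A ≈ 366 N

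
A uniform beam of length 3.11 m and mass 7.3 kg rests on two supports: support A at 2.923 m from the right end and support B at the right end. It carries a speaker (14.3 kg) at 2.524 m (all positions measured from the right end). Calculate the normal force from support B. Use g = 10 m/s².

R_B ≈ 53.7 N

Sum moments about support A (its reaction then has zero moment arm).
Beam weight: 7.3 × 10 = 73 N down at 1.555 m → arm 1.368 m, τ = 73 × 1.368 = 99.86 N·m clockwise.
Speaker: 14.3 × 10 = 143 N down at 2.524 m → arm 0.399 m, τ = 143 × 0.399 = 57.06 N·m clockwise.
Net load moment about support A = 156.9 N·m clockwise.
Reaction R at support B is upward at 0 m, arm 2.923 m → moment R × 2.923 counterclockwise.
For rotational equilibrium, R × 2.923 = 156.9, so R = 53.7 N.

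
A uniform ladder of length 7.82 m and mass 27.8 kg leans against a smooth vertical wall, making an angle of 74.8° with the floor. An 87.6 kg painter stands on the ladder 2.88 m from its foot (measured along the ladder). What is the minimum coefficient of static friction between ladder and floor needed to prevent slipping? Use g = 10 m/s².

Sum moments about the foot of the ladder (the floor normal and friction both act there and drop out).
Ladder weight 27.8×10 = 278 N acts at 3.91 m along the ladder; its horizontal arm is 3.91·cos74.8° = 1.025 m → τ = 284.9 N·m clockwise.
Painter: 87.6×10 = 876 N at 2.88 m → arm 0.7551 m → τ = 661.5 N·m clockwise.
Wall normal N acts horizontally at the top; its moment arm is the height L sinθ = 7.82·sin74.8° = 7.546 m, counterclockwise.
Στ = 0 ⇒ N × 7.546 = 946.4 ⇒ N = 125.4 N.
ΣFx = 0 ⇒ f = N_wall = 125.4 N. ΣFy = 0 ⇒ N_floor = 1154 N.
μ_min = f / N_floor = 125.4 / 1154 = 0.109.

μ_min ≈ 0.109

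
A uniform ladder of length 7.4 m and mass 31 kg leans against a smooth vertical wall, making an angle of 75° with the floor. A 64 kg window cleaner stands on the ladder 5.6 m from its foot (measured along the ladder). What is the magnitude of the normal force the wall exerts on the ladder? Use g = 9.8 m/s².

N_wall ≈ 168 N

Sum moments about the foot of the ladder (the floor normal and friction both act there and drop out).
Ladder weight 31×9.8 = 303.8 N acts at 3.7 m along the ladder; its horizontal arm is 3.7·cos75° = 0.9576 m → τ = 290.9 N·m clockwise.
Window cleaner: 64×9.8 = 627.2 N at 5.6 m → arm 1.449 m → τ = 908.8 N·m clockwise.
Wall normal N acts horizontally at the top; its moment arm is the height L sinθ = 7.4·sin75° = 7.148 m, counterclockwise.
Στ = 0 ⇒ N × 7.148 = 1200 ⇒ N = 168 N.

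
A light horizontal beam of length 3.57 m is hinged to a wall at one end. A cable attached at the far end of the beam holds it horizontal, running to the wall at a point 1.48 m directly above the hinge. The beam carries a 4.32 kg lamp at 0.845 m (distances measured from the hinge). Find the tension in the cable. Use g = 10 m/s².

T ≈ 26.7 N

Sum moments about the hinge (the unknown hinge reaction has zero arm there).
Lamp: 4.32 × 10 = 43.2 N down at 0.845 m → arm 0.845 m, τ = 43.2 × 0.845 = 36.5 N·m clockwise.
Total clockwise load moment = 36.5 N·m.
The cable tension T acts at 3.57 m; only its component perpendicular to the beam, T sinθ, produces torque. sinθ = h/√(h²+d²) = 1.48/√(1.48²+3.57²) = 0.383.
For rotational equilibrium, T × 3.57 × 0.383 = 36.5, so T = 36.5 / 1.367 = 26.7 N.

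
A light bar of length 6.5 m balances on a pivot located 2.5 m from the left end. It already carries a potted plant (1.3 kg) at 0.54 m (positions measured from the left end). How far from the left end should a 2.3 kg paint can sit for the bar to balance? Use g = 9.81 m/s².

Sum moments about the pivot (at 2.5 m from the left end) (the support reaction has zero arm there).
Potted plant: 1.3 × 9.81 = 12.75 N down at 0.54 m → arm 1.96 m, τ = 12.75 × 1.96 = 24.99 N·m counterclockwise.
Net moment of existing loads = 24.99 N·m counterclockwise.
The paint can weighs 2.3 × 9.81 = 22.56 N and must supply an equal clockwise moment, so its lever arm about the pivot is 24.99 / 22.56 = 1.11 m.
That puts it at 2.5 + 1.11 = 3.61 m from the left end.

x ≈ 3.61 m from the left end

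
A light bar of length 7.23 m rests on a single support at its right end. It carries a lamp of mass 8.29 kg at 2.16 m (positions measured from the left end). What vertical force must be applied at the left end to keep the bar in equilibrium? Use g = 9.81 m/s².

Sum moments about the right end (the unknown pivot reaction has zero arm there).
Lamp: 8.29 × 9.81 = 81.32 N down at 2.16 m → arm 5.07 m, τ = 81.32 × 5.07 = 412.3 N·m counterclockwise.
Net moment of the loads = 412.3 N·m counterclockwise.
The upward force F acts at the left end, arm 7.23 m, giving F × 7.23 clockwise.
Setting net torque to zero: F × 7.23 = 412.3 → F = 412.3 / 7.23 = 57 N.

F ≈ 57 N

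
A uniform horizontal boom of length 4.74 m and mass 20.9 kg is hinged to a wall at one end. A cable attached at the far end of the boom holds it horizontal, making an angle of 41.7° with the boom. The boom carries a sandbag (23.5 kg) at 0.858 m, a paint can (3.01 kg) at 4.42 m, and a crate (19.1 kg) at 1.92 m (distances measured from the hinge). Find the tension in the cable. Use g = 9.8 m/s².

T ≈ 372 N

Choose the hinge as the axis so the unknown hinge reaction has zero arm there.
Beam weight: 20.9 × 9.8 = 204.8 N down at 2.37 m → arm 2.37 m, τ = 204.8 × 2.37 = 485.4 N·m clockwise.
Sandbag: 23.5 × 9.8 = 230.3 N down at 0.858 m → arm 0.858 m, τ = 230.3 × 0.858 = 197.6 N·m clockwise.
Paint can: 3.01 × 9.8 = 29.5 N down at 4.42 m → arm 4.42 m, τ = 29.5 × 4.42 = 130.4 N·m clockwise.
Crate: 19.1 × 9.8 = 187.2 N down at 1.92 m → arm 1.92 m, τ = 187.2 × 1.92 = 359.4 N·m clockwise.
Total clockwise load moment = 1173 N·m.
The cable tension T acts at 4.74 m; only its component perpendicular to the boom, T sinθ, produces torque. sin 41.7° = 0.6652.
Balancing moments: T × 4.74 × 0.6652 = 1173, giving T = 1173 / 3.153 = 372 N.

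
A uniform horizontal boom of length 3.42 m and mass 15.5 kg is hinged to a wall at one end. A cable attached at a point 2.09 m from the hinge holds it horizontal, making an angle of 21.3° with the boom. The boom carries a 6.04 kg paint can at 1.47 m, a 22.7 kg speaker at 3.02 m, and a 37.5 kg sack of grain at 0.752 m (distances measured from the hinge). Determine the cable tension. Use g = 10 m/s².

Choose the hinge as the axis so the unknown hinge reaction has zero arm there.
Beam weight: 15.5 × 10 = 155 N down at 1.71 m → arm 1.71 m, τ = 155 × 1.71 = 265.1 N·m clockwise.
Paint can: 6.04 × 10 = 60.4 N down at 1.47 m → arm 1.47 m, τ = 60.4 × 1.47 = 88.79 N·m clockwise.
Speaker: 22.7 × 10 = 227 N down at 3.02 m → arm 3.02 m, τ = 227 × 3.02 = 685.5 N·m clockwise.
Sack of grain: 37.5 × 10 = 375 N down at 0.752 m → arm 0.752 m, τ = 375 × 0.752 = 282 N·m clockwise.
Total clockwise load moment = 1321 N·m.
The cable tension T acts at 2.09 m; only its component perpendicular to the boom, T sinθ, produces torque. sin 21.3° = 0.3633.
Balancing moments: T × 2.09 × 0.3633 = 1321, giving T = 1321 / 0.7593 = 1740 N.

T ≈ 1740 N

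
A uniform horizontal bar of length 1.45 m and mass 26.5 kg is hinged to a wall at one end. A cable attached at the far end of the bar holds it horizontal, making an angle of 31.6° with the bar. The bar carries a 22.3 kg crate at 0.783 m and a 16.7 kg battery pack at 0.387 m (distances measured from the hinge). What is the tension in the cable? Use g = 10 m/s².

T ≈ 568 N

Taking torques about the hinge:
Beam weight: 26.5 × 10 = 265 N down at 0.725 m → arm 0.725 m, τ = 265 × 0.725 = 192.1 N·m clockwise.
Crate: 22.3 × 10 = 223 N down at 0.783 m → arm 0.783 m, τ = 223 × 0.783 = 174.6 N·m clockwise.
Battery pack: 16.7 × 10 = 167 N down at 0.387 m → arm 0.387 m, τ = 167 × 0.387 = 64.63 N·m clockwise.
Total clockwise load moment = 431.3 N·m.
The cable tension T acts at 1.45 m; only its component perpendicular to the bar, T sinθ, produces torque. sin 31.6° = 0.524.
Στ = 0 ⇒ T × 1.45 × 0.524 = 431.3 ⇒ T = 431.3 / 0.7598 = 568 N.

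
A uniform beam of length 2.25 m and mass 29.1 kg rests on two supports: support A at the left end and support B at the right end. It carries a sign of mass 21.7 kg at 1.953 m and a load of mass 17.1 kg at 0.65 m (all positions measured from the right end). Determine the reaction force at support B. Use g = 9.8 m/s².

About support A:
Beam weight: 29.1 × 9.8 = 285.2 N down at 1.125 m → arm 1.125 m, τ = 285.2 × 1.125 = 320.8 N·m clockwise.
Sign: 21.7 × 9.8 = 212.7 N down at 1.953 m → arm 0.297 m, τ = 212.7 × 0.297 = 63.17 N·m clockwise.
Load: 17.1 × 9.8 = 167.6 N down at 0.65 m → arm 1.6 m, τ = 167.6 × 1.6 = 268.2 N·m clockwise.
Net load moment about support A = 652.2 N·m clockwise.
Reaction R at support B is upward at 0 m, arm 2.25 m → moment R × 2.25 counterclockwise.
For rotational equilibrium, R × 2.25 = 652.2, so R = 290 N.

R_B ≈ 290 N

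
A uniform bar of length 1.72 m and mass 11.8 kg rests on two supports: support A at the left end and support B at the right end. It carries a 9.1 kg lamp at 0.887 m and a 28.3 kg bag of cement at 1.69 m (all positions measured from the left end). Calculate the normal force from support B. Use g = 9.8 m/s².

R_B ≈ 376 N

About support A:
Beam weight: 11.8 × 9.8 = 115.6 N down at 0.86 m → arm 0.86 m, τ = 115.6 × 0.86 = 99.42 N·m clockwise.
Lamp: 9.1 × 9.8 = 89.18 N down at 0.887 m → arm 0.887 m, τ = 89.18 × 0.887 = 79.1 N·m clockwise.
Bag of cement: 28.3 × 9.8 = 277.3 N down at 1.69 m → arm 1.69 m, τ = 277.3 × 1.69 = 468.6 N·m clockwise.
Net load moment about support A = 647.1 N·m clockwise.
Reaction R at support B is upward at 1.72 m, arm 1.72 m → moment R × 1.72 counterclockwise.
Balancing moments: R × 1.72 = 647.1, giving R = 376 N.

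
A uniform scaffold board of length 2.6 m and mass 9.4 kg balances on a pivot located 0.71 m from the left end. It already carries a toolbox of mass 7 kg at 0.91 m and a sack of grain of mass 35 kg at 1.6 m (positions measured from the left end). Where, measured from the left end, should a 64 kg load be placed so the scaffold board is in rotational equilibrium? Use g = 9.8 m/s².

x ≈ 0.115 m from the left end

Taking torques about the pivot (at 0.71 m from the left end):
Beam weight: 9.4 × 9.8 = 92.12 N down at 1.3 m → arm 0.59 m, τ = 92.12 × 0.59 = 54.35 N·m clockwise.
Toolbox: 7 × 9.8 = 68.6 N down at 0.91 m → arm 0.2 m, τ = 68.6 × 0.2 = 13.72 N·m clockwise.
Sack of grain: 35 × 9.8 = 343 N down at 1.6 m → arm 0.89 m, τ = 343 × 0.89 = 305.3 N·m clockwise.
Net moment of existing loads = 373.4 N·m clockwise.
The load weighs 64 × 9.8 = 627.2 N and must supply an equal counterclockwise moment, so its lever arm about the pivot is 373.4 / 627.2 = 0.595 m.
That puts it at 0.71 − 0.595 = 0.115 m from the left end.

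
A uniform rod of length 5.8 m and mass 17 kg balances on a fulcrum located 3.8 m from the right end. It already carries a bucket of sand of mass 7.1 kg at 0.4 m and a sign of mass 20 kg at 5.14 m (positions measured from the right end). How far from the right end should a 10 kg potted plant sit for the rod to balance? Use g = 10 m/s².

x ≈ 5.06 m from the right end

Take moments about the fulcrum (at 3.8 m from the right end).
Beam weight: 17 × 10 = 170 N down at 2.9 m → arm 0.9 m, τ = 170 × 0.9 = 153 N·m clockwise.
Bucket of sand: 7.1 × 10 = 71 N down at 0.4 m → arm 3.4 m, τ = 71 × 3.4 = 241.4 N·m clockwise.
Sign: 20 × 10 = 200 N down at 5.14 m → arm 1.34 m, τ = 200 × 1.34 = 268 N·m counterclockwise.
Net moment of existing loads = 126.4 N·m clockwise.
The potted plant weighs 10 × 10 = 100 N and must supply an equal counterclockwise moment, so its lever arm about the fulcrum is 126.4 / 100 = 1.26 m.
That puts it at 3.8 + 1.26 = 5.06 m from the right end.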